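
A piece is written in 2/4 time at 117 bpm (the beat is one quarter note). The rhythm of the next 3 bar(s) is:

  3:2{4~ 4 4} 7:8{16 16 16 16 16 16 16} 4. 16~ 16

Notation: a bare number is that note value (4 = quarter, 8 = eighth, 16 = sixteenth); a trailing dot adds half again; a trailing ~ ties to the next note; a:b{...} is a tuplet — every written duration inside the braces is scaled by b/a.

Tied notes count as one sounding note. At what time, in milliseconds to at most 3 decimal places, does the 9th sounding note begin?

1. 0.0ms @ 0 + 683.761ms (4/3)
2. 683.761ms @ 4/3 + 341.88ms (2/3)
3. 1025.641ms @ 2 + 146.52ms (2/7)
4. 1172.161ms @ 16/7 + 146.52ms (2/7)
5. 1318.681ms @ 18/7 + 146.52ms (2/7)
6. 1465.201ms @ 20/7 + 146.52ms (2/7)
7. 1611.722ms @ 22/7 + 146.52ms (2/7)
8. 1758.242ms @ 24/7 + 146.52ms (2/7)
9. 1904.762ms @ 26/7 + 146.52ms (2/7)
10. 2051.282ms @ 4 + 769.231ms (3/2)
11. 2820.513ms @ 11/2 + 256.41ms (1/2)

note 9 onset = 26/7b = 1904.762ms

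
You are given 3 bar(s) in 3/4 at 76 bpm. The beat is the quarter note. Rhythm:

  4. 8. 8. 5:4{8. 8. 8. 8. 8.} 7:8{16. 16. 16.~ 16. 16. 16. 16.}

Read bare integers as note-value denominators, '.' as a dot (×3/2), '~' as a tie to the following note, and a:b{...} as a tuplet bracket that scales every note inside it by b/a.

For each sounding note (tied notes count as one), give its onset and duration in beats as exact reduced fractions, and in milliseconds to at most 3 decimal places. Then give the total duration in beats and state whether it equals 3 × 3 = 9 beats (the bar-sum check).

1) 0.0ms=0b +1184.211ms=3/2b
2) 1184.211ms=3/2b +592.105ms=3/4b
3) 1776.316ms=9/4b +592.105ms=3/4b
4) 2368.421ms=3b +473.684ms=3/5b
5) 2842.105ms=18/5b +473.684ms=3/5b
6) 3315.789ms=21/5b +473.684ms=3/5b
7) 3789.474ms=24/5b +473.684ms=3/5b
8) 4263.158ms=27/5b +473.684ms=3/5b
9) 4736.842ms=6b +338.346ms=3/7b
10) 5075.188ms=45/7b +338.346ms=3/7b
11) 5413.534ms=48/7b +676.692ms=6/7b
12) 6090.226ms=54/7b +338.346ms=3/7b
13) 6428.571ms=57/7b +338.346ms=3/7b
14) 6766.917ms=60/7b +338.346ms=3/7b
Σ=9b of 9 (76bpm 3/4) — PASS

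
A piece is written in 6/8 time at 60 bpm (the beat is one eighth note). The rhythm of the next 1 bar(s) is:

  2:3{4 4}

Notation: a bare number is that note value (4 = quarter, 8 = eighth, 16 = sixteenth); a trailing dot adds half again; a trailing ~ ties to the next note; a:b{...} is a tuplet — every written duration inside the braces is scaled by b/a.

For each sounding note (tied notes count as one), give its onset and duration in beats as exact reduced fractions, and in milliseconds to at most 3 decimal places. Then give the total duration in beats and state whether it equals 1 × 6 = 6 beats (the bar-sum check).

1) 0.0ms=0b +3000.0ms=3b
2) 3000.0ms=3b +3000.0ms=3b
Σ=6b of 6 (60bpm 6/8) — PASS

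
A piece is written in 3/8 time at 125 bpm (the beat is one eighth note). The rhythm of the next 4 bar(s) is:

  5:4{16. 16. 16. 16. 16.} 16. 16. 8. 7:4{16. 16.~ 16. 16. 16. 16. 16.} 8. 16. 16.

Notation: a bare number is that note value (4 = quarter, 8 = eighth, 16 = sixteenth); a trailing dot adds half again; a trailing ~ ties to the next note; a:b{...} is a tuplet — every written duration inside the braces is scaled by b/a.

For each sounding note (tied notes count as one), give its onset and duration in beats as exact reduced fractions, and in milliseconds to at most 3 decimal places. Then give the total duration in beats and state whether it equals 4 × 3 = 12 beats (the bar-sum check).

1) 0.0ms=0b +288.0ms=3/5b
2) 288.0ms=3/5b +288.0ms=3/5b
3) 576.0ms=6/5b +288.0ms=3/5b
4) 864.0ms=9/5b +288.0ms=3/5b
5) 1152.0ms=12/5b +288.0ms=3/5b
6) 1440.0ms=3b +360.0ms=3/4b
7) 1800.0ms=15/4b +360.0ms=3/4b
8) 2160.0ms=9/2b +720.0ms=3/2b
9) 2880.0ms=6b +205.714ms=3/7b
10) 3085.714ms=45/7b +411.429ms=6/7b
11) 3497.143ms=51/7b +205.714ms=3/7b
12) 3702.857ms=54/7b +205.714ms=3/7b
13) 3908.571ms=57/7b +205.714ms=3/7b
14) 4114.286ms=60/7b +205.714ms=3/7b
15) 4320.0ms=9b +720.0ms=3/2b
16) 5040.0ms=21/2b +360.0ms=3/4b
17) 5400.0ms=45/4b +360.0ms=3/4b
Σ=12b of 12 (125bpm 3/8) — PASS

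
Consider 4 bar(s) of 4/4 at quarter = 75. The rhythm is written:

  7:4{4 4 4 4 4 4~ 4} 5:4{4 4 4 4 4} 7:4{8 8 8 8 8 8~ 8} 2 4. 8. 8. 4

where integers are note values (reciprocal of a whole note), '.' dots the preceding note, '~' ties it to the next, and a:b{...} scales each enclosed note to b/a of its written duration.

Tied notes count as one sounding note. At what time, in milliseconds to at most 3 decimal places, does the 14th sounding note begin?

note 14 onset = 60/7b = 6857.143ms

1. 0.0ms @ 0 + 457.143ms (4/7)
2. 457.143ms @ 4/7 + 457.143ms (4/7)
3. 914.286ms @ 8/7 + 457.143ms (4/7)
4. 1371.429ms @ 12/7 + 457.143ms (4/7)
5. 1828.571ms @ 16/7 + 457.143ms (4/7)
6. 2285.714ms @ 20/7 + 914.286ms (8/7)
7. 3200.0ms @ 4 + 640.0ms (4/5)
8. 3840.0ms @ 24/5 + 640.0ms (4/5)
9. 4480.0ms @ 28/5 + 640.0ms (4/5)
10. 5120.0ms @ 32/5 + 640.0ms (4/5)
11. 5760.0ms @ 36/5 + 640.0ms (4/5)
12. 6400.0ms @ 8 + 228.571ms (2/7)
13. 6628.571ms @ 58/7 + 228.571ms (2/7)
14. 6857.143ms @ 60/7 + 228.571ms (2/7)
15. 7085.714ms @ 62/7 + 228.571ms (2/7)
16. 7314.286ms @ 64/7 + 228.571ms (2/7)
17. 7542.857ms @ 66/7 + 457.143ms (4/7)
18. 8000.0ms @ 10 + 1600.0ms (2)
19. 9600.0ms @ 12 + 1200.0ms (3/2)
20. 10800.0ms @ 27/2 + 600.0ms (3/4)
21. 11400.0ms @ 57/4 + 600.0ms (3/4)
22. 12000.0ms @ 15 + 800.0ms (1)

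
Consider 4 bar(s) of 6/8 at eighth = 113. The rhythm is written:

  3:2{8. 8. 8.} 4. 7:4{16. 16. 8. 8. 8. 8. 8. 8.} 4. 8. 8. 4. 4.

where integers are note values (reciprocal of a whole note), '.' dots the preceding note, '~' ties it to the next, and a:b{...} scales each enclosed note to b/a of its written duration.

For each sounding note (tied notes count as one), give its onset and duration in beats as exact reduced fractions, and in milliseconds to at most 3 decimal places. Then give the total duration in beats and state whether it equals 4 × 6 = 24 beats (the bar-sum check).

1) 0.0ms=0b +530.973ms=1b
2) 530.973ms=1b +530.973ms=1b
3) 1061.947ms=2b +530.973ms=1b
4) 1592.92ms=3b +1592.92ms=3b
5) 3185.841ms=6b +227.56ms=3/7b
6) 3413.401ms=45/7b +227.56ms=3/7b
7) 3640.961ms=48/7b +455.12ms=6/7b
8) 4096.081ms=54/7b +455.12ms=6/7b
9) 4551.201ms=60/7b +455.12ms=6/7b
10) 5006.321ms=66/7b +455.12ms=6/7b
11) 5461.441ms=72/7b +455.12ms=6/7b
12) 5916.561ms=78/7b +455.12ms=6/7b
13) 6371.681ms=12b +1592.92ms=3b
14) 7964.602ms=15b +796.46ms=3/2b
15) 8761.062ms=33/2b +796.46ms=3/2b
16) 9557.522ms=18b +1592.92ms=3b
17) 11150.442ms=21b +1592.92ms=3b
Σ=24b of 24 (113bpm 6/8) — PASS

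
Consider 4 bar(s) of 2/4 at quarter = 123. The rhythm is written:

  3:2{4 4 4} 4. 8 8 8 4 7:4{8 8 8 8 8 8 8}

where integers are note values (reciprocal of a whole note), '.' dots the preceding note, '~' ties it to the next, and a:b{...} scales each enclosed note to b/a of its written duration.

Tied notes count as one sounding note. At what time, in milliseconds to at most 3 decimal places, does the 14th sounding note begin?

1. 0.0ms @ 0 + 325.203ms (2/3)
2. 325.203ms @ 2/3 + 325.203ms (2/3)
3. 650.407ms @ 4/3 + 325.203ms (2/3)
4. 975.61ms @ 2 + 731.707ms (3/2)
5. 1707.317ms @ 7/2 + 243.902ms (1/2)
6. 1951.22ms @ 4 + 243.902ms (1/2)
7. 2195.122ms @ 9/2 + 243.902ms (1/2)
8. 2439.024ms @ 5 + 487.805ms (1)
9. 2926.829ms @ 6 + 139.373ms (2/7)
10. 3066.202ms @ 44/7 + 139.373ms (2/7)
11. 3205.575ms @ 46/7 + 139.373ms (2/7)
12. 3344.948ms @ 48/7 + 139.373ms (2/7)
13. 3484.321ms @ 50/7 + 139.373ms (2/7)
14. 3623.693ms @ 52/7 + 139.373ms (2/7)
15. 3763.066ms @ 54/7 + 139.373ms (2/7)

note 14 onset = 52/7b = 3623.693ms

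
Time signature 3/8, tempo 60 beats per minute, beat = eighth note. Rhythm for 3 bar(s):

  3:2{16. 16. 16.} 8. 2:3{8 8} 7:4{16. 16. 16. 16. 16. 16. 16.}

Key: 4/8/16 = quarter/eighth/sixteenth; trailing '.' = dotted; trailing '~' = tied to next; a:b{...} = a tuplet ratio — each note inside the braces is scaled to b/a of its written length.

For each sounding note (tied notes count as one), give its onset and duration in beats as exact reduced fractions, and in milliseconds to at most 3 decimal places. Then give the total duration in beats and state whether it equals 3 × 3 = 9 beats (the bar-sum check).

1) 0.0ms=0b +500.0ms=1/2b
2) 500.0ms=1/2b +500.0ms=1/2b
3) 1000.0ms=1b +500.0ms=1/2b
4) 1500.0ms=3/2b +1500.0ms=3/2b
5) 3000.0ms=3b +1500.0ms=3/2b
6) 4500.0ms=9/2b +1500.0ms=3/2b
7) 6000.0ms=6b +428.571ms=3/7b
8) 6428.571ms=45/7b +428.571ms=3/7b
9) 6857.143ms=48/7b +428.571ms=3/7b
10) 7285.714ms=51/7b +428.571ms=3/7b
11) 7714.286ms=54/7b +428.571ms=3/7b
12) 8142.857ms=57/7b +428.571ms=3/7b
13) 8571.429ms=60/7b +428.571ms=3/7b
Σ=9b of 9 (60bpm 3/8) — PASS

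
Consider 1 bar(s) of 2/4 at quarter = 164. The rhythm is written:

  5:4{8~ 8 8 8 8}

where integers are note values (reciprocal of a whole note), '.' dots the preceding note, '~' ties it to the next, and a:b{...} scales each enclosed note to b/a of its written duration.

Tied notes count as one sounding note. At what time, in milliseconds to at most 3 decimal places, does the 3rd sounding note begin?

note 3 onset = 6/5b = 439.024ms

1. 0.0ms @ 0 + 292.683ms (4/5)
2. 292.683ms @ 4/5 + 146.341ms (2/5)
3. 439.024ms @ 6/5 + 146.341ms (2/5)
4. 585.366ms @ 8/5 + 146.341ms (2/5)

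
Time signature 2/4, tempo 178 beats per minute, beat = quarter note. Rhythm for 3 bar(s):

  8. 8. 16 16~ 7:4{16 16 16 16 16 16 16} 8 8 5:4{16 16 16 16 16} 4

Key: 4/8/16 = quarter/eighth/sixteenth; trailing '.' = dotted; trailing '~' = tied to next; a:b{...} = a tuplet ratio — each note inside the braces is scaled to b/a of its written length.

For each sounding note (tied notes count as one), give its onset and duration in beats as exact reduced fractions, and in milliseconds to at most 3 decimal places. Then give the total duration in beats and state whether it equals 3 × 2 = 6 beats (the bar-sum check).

1) 0.0ms=0b +252.809ms=3/4b
2) 252.809ms=3/4b +252.809ms=3/4b
3) 505.618ms=3/2b +84.27ms=1/4b
4) 589.888ms=7/4b +132.424ms=11/28b
5) 722.311ms=15/7b +48.154ms=1/7b
6) 770.465ms=16/7b +48.154ms=1/7b
7) 818.62ms=17/7b +48.154ms=1/7b
8) 866.774ms=18/7b +48.154ms=1/7b
9) 914.928ms=19/7b +48.154ms=1/7b
10) 963.082ms=20/7b +48.154ms=1/7b
11) 1011.236ms=3b +168.539ms=1/2b
12) 1179.775ms=7/2b +168.539ms=1/2b
13) 1348.315ms=4b +67.416ms=1/5b
14) 1415.73ms=21/5b +67.416ms=1/5b
15) 1483.146ms=22/5b +67.416ms=1/5b
16) 1550.562ms=23/5b +67.416ms=1/5b
17) 1617.978ms=24/5b +67.416ms=1/5b
18) 1685.393ms=5b +337.079ms=1b
Σ=6b of 6 (178bpm 2/4) — PASS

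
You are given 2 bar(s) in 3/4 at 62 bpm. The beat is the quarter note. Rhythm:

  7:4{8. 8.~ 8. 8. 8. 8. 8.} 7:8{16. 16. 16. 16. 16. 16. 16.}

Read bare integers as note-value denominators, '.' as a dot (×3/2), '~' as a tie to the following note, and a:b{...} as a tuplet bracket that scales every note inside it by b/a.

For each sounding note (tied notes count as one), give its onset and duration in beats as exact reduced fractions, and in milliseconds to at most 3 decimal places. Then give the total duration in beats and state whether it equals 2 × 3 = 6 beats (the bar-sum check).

1) 0.0ms=0b +414.747ms=3/7b
2) 414.747ms=3/7b +829.493ms=6/7b
3) 1244.24ms=9/7b +414.747ms=3/7b
4) 1658.986ms=12/7b +414.747ms=3/7b
5) 2073.733ms=15/7b +414.747ms=3/7b
6) 2488.479ms=18/7b +414.747ms=3/7b
7) 2903.226ms=3b +414.747ms=3/7b
8) 3317.972ms=24/7b +414.747ms=3/7b
9) 3732.719ms=27/7b +414.747ms=3/7b
10) 4147.465ms=30/7b +414.747ms=3/7b
11) 4562.212ms=33/7b +414.747ms=3/7b
12) 4976.959ms=36/7b +414.747ms=3/7b
13) 5391.705ms=39/7b +414.747ms=3/7b
Σ=6b of 6 (62bpm 3/4) — PASS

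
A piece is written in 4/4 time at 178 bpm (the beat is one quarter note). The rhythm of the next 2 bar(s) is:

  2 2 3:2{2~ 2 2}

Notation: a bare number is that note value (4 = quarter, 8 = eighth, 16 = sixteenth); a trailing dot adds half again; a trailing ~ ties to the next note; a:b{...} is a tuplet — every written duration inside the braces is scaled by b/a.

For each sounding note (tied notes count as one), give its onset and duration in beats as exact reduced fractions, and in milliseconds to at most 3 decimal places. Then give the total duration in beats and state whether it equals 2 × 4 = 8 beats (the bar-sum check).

1) 0.0ms=0b +674.157ms=2b
2) 674.157ms=2b +674.157ms=2b
3) 1348.315ms=4b +898.876ms=8/3b
4) 2247.191ms=20/3b +449.438ms=4/3b
Σ=8b of 8 (178bpm 4/4) — PASS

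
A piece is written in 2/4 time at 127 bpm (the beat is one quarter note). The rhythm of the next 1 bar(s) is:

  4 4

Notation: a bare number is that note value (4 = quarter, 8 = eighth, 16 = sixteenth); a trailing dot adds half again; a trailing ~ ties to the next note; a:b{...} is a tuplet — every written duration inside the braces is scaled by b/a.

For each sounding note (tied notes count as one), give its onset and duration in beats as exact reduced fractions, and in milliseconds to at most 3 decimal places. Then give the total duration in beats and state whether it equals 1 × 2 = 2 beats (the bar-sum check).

1) 0.0ms=0b +472.441ms=1b
2) 472.441ms=1b +472.441ms=1b
Σ=2b of 2 (127bpm 2/4) — PASS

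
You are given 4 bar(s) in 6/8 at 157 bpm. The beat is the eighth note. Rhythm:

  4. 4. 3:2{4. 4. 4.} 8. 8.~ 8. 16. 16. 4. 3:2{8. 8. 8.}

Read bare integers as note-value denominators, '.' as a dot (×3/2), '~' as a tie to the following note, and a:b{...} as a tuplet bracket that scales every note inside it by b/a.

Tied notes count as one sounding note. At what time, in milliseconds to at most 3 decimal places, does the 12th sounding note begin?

note 12 onset = 22b = 8407.643ms

1. 0.0ms @ 0 + 1146.497ms (3)
2. 1146.497ms @ 3 + 1146.497ms (3)
3. 2292.994ms @ 6 + 764.331ms (2)
4. 3057.325ms @ 8 + 764.331ms (2)
5. 3821.656ms @ 10 + 764.331ms (2)
6. 4585.987ms @ 12 + 573.248ms (3/2)
7. 5159.236ms @ 27/2 + 1146.497ms (3)
8. 6305.732ms @ 33/2 + 286.624ms (3/4)
9. 6592.357ms @ 69/4 + 286.624ms (3/4)
10. 6878.981ms @ 18 + 1146.497ms (3)
11. 8025.478ms @ 21 + 382.166ms (1)
12. 8407.643ms @ 22 + 382.166ms (1)
13. 8789.809ms @ 23 + 382.166ms (1)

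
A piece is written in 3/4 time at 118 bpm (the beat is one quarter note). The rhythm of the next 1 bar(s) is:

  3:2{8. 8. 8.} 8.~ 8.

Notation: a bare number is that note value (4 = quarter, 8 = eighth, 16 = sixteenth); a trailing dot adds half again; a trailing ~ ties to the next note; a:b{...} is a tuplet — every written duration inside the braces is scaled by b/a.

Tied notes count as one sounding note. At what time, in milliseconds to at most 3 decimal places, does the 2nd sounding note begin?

note 2 onset = 1/2b = 254.237ms

1. 0.0ms @ 0 + 254.237ms (1/2)
2. 254.237ms @ 1/2 + 254.237ms (1/2)
3. 508.475ms @ 1 + 254.237ms (1/2)
4. 762.712ms @ 3/2 + 762.712ms (3/2)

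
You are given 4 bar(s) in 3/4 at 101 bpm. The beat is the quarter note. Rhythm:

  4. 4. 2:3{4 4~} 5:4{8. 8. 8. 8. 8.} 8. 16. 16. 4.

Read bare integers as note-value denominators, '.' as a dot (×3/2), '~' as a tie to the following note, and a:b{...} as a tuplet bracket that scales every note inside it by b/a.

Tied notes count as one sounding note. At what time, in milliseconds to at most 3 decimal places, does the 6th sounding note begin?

1. 0.0ms @ 0 + 891.089ms (3/2)
2. 891.089ms @ 3/2 + 891.089ms (3/2)
3. 1782.178ms @ 3 + 891.089ms (3/2)
4. 2673.267ms @ 9/2 + 1247.525ms (21/10)
5. 3920.792ms @ 33/5 + 356.436ms (3/5)
6. 4277.228ms @ 36/5 + 356.436ms (3/5)
7. 4633.663ms @ 39/5 + 356.436ms (3/5)
8. 4990.099ms @ 42/5 + 356.436ms (3/5)
9. 5346.535ms @ 9 + 445.545ms (3/4)
10. 5792.079ms @ 39/4 + 222.772ms (3/8)
11. 6014.851ms @ 81/8 + 222.772ms (3/8)
12. 6237.624ms @ 21/2 + 891.089ms (3/2)

note 6 onset = 36/5b = 4277.228ms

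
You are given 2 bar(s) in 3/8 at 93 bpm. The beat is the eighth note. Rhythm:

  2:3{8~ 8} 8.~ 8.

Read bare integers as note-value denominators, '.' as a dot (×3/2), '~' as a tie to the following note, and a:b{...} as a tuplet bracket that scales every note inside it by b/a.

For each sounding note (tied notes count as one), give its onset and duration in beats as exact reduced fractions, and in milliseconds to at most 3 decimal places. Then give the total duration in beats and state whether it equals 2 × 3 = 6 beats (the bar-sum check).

1) 0.0ms=0b +1935.484ms=3b
2) 1935.484ms=3b +1935.484ms=3b
Σ=6b of 6 (93bpm 3/8) — PASS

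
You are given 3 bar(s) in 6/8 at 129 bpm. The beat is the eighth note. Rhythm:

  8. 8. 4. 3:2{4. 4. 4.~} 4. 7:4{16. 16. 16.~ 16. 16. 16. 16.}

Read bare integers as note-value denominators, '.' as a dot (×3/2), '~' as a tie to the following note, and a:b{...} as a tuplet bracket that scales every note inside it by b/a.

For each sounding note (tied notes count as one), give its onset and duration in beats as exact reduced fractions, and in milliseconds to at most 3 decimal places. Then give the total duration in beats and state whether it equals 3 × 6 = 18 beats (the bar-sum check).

1) 0.0ms=0b +697.674ms=3/2b
2) 697.674ms=3/2b +697.674ms=3/2b
3) 1395.349ms=3b +1395.349ms=3b
4) 2790.698ms=6b +930.233ms=2b
5) 3720.93ms=8b +930.233ms=2b
6) 4651.163ms=10b +2325.581ms=5b
7) 6976.744ms=15b +199.336ms=3/7b
8) 7176.08ms=108/7b +199.336ms=3/7b
9) 7375.415ms=111/7b +398.671ms=6/7b
10) 7774.086ms=117/7b +199.336ms=3/7b
11) 7973.422ms=120/7b +199.336ms=3/7b
12) 8172.757ms=123/7b +199.336ms=3/7b
Σ=18b of 18 (129bpm 6/8) — PASS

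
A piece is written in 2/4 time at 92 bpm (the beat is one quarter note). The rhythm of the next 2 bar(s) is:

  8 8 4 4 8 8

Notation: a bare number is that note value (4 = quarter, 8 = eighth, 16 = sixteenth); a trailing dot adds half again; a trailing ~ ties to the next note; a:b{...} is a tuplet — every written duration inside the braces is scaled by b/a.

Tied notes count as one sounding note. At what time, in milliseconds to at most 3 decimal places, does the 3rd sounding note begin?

1. 0.0ms @ 0 + 326.087ms (1/2)
2. 326.087ms @ 1/2 + 326.087ms (1/2)
3. 652.174ms @ 1 + 652.174ms (1)
4. 1304.348ms @ 2 + 652.174ms (1)
5. 1956.522ms @ 3 + 326.087ms (1/2)
6. 2282.609ms @ 7/2 + 326.087ms (1/2)

note 3 onset = 1b = 652.174ms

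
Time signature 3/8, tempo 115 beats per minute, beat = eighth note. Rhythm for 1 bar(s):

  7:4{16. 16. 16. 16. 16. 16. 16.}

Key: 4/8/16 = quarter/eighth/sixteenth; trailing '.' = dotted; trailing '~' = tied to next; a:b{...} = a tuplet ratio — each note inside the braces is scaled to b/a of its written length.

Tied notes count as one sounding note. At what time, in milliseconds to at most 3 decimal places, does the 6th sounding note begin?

1. 0.0ms @ 0 + 223.602ms (3/7)
2. 223.602ms @ 3/7 + 223.602ms (3/7)
3. 447.205ms @ 6/7 + 223.602ms (3/7)
4. 670.807ms @ 9/7 + 223.602ms (3/7)
5. 894.41ms @ 12/7 + 223.602ms (3/7)
6. 1118.012ms @ 15/7 + 223.602ms (3/7)
7. 1341.615ms @ 18/7 + 223.602ms (3/7)

note 6 onset = 15/7b = 1118.012ms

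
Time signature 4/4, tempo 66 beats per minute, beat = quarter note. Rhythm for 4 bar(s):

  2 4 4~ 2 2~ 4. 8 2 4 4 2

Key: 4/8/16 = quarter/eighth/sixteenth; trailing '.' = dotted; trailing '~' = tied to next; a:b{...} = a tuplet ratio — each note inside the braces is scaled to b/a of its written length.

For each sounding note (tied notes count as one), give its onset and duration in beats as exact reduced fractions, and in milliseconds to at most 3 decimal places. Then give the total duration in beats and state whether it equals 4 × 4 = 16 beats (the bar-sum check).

1) 0.0ms=0b +1818.182ms=2b
2) 1818.182ms=2b +909.091ms=1b
3) 2727.273ms=3b +2727.273ms=3b
4) 5454.545ms=6b +3181.818ms=7/2b
5) 8636.364ms=19/2b +454.545ms=1/2b
6) 9090.909ms=10b +1818.182ms=2b
7) 10909.091ms=12b +909.091ms=1b
8) 11818.182ms=13b +909.091ms=1b
9) 12727.273ms=14b +1818.182ms=2b
Σ=16b of 16 (66bpm 4/4) — PASS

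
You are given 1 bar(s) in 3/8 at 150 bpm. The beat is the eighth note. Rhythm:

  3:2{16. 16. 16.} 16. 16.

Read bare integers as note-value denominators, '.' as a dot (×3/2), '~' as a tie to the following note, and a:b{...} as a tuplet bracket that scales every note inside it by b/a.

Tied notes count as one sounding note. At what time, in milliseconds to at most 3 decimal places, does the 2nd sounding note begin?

1. 0.0ms @ 0 + 200.0ms (1/2)
2. 200.0ms @ 1/2 + 200.0ms (1/2)
3. 400.0ms @ 1 + 200.0ms (1/2)
4. 600.0ms @ 3/2 + 300.0ms (3/4)
5. 900.0ms @ 9/4 + 300.0ms (3/4)

note 2 onset = 1/2b = 200.0ms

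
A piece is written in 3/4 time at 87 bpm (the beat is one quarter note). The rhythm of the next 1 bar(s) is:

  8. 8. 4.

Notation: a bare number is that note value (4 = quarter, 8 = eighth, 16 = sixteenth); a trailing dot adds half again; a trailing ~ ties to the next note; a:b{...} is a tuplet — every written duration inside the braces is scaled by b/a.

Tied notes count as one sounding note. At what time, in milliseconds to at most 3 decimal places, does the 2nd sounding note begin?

note 2 onset = 3/4b = 517.241ms

1. 0.0ms @ 0 + 517.241ms (3/4)
2. 517.241ms @ 3/4 + 517.241ms (3/4)
3. 1034.483ms @ 3/2 + 1034.483ms (3/2)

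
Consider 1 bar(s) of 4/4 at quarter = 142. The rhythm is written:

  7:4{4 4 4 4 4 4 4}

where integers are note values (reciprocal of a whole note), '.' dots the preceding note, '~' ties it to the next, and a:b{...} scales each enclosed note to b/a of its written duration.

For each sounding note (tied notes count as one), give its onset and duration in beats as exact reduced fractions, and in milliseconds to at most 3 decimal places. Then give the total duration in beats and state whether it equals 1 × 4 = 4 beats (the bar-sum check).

1) 0.0ms=0b +241.449ms=4/7b
2) 241.449ms=4/7b +241.449ms=4/7b
3) 482.897ms=8/7b +241.449ms=4/7b
4) 724.346ms=12/7b +241.449ms=4/7b
5) 965.795ms=16/7b +241.449ms=4/7b
6) 1207.243ms=20/7b +241.449ms=4/7b
7) 1448.692ms=24/7b +241.449ms=4/7b
Σ=4b of 4 (142bpm 4/4) — PASS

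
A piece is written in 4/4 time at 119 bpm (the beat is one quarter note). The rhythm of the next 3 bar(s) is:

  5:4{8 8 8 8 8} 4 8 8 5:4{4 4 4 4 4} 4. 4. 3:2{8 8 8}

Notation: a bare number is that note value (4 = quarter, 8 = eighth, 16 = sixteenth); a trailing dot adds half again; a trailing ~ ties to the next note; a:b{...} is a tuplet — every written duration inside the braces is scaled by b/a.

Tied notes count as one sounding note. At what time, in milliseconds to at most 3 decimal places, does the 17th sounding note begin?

note 17 onset = 34/3b = 5714.286ms

1. 0.0ms @ 0 + 201.681ms (2/5)
2. 201.681ms @ 2/5 + 201.681ms (2/5)
3. 403.361ms @ 4/5 + 201.681ms (2/5)
4. 605.042ms @ 6/5 + 201.681ms (2/5)
5. 806.723ms @ 8/5 + 201.681ms (2/5)
6. 1008.403ms @ 2 + 504.202ms (1)
7. 1512.605ms @ 3 + 252.101ms (1/2)
8. 1764.706ms @ 7/2 + 252.101ms (1/2)
9. 2016.807ms @ 4 + 403.361ms (4/5)
10. 2420.168ms @ 24/5 + 403.361ms (4/5)
11. 2823.529ms @ 28/5 + 403.361ms (4/5)
12. 3226.891ms @ 32/5 + 403.361ms (4/5)
13. 3630.252ms @ 36/5 + 403.361ms (4/5)
14. 4033.613ms @ 8 + 756.303ms (3/2)
15. 4789.916ms @ 19/2 + 756.303ms (3/2)
16. 5546.218ms @ 11 + 168.067ms (1/3)
17. 5714.286ms @ 34/3 + 168.067ms (1/3)
18. 5882.353ms @ 35/3 + 168.067ms (1/3)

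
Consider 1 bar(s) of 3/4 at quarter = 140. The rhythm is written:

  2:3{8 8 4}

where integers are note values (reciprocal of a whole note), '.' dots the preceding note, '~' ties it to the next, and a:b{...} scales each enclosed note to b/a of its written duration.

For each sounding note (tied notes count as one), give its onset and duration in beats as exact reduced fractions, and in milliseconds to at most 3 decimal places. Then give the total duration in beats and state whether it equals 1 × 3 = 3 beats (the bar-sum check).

1) 0.0ms=0b +321.429ms=3/4b
2) 321.429ms=3/4b +321.429ms=3/4b
3) 642.857ms=3/2b +642.857ms=3/2b
Σ=3b of 3 (140bpm 3/4) — PASS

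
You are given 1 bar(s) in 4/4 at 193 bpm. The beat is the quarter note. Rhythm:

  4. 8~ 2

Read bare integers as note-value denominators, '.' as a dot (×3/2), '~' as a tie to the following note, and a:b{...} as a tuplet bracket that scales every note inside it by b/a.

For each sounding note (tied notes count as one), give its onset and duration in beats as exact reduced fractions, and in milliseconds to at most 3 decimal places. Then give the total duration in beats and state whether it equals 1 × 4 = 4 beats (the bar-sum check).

1) 0.0ms=0b +466.321ms=3/2b
2) 466.321ms=3/2b +777.202ms=5/2b
Σ=4b of 4 (193bpm 4/4) — PASS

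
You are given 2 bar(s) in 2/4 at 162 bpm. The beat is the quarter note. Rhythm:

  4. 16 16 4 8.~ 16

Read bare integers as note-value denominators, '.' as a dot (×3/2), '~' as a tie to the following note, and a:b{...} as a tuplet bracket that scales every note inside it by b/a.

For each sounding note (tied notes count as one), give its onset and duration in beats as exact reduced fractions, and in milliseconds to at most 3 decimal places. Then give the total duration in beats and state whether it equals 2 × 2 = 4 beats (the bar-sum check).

1) 0.0ms=0b +555.556ms=3/2b
2) 555.556ms=3/2b +92.593ms=1/4b
3) 648.148ms=7/4b +92.593ms=1/4b
4) 740.741ms=2b +370.37ms=1b
5) 1111.111ms=3b +370.37ms=1b
Σ=4b of 4 (162bpm 2/4) — PASS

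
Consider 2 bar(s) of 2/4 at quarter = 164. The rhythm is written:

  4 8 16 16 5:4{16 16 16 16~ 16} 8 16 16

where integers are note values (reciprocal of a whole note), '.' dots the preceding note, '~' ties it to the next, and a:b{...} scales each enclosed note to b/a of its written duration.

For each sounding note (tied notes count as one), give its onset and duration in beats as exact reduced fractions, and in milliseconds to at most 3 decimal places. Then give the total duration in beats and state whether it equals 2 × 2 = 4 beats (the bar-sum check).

1) 0.0ms=0b +365.854ms=1b
2) 365.854ms=1b +182.927ms=1/2b
3) 548.78ms=3/2b +91.463ms=1/4b
4) 640.244ms=7/4b +91.463ms=1/4b
5) 731.707ms=2b +73.171ms=1/5b
6) 804.878ms=11/5b +73.171ms=1/5b
7) 878.049ms=12/5b +73.171ms=1/5b
8) 951.22ms=13/5b +146.341ms=2/5b
9) 1097.561ms=3b +182.927ms=1/2b
10) 1280.488ms=7/2b +91.463ms=1/4b
11) 1371.951ms=15/4b +91.463ms=1/4b
Σ=4b of 4 (164bpm 2/4) — PASS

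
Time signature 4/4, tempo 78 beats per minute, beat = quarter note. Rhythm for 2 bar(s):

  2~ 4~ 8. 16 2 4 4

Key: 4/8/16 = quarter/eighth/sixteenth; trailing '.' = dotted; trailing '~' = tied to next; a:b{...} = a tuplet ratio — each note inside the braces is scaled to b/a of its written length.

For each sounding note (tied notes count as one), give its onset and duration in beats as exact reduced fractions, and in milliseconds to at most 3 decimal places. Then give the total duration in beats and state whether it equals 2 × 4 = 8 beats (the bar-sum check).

1) 0.0ms=0b +2884.615ms=15/4b
2) 2884.615ms=15/4b +192.308ms=1/4b
3) 3076.923ms=4b +1538.462ms=2b
4) 4615.385ms=6b +769.231ms=1b
5) 5384.615ms=7b +769.231ms=1b
Σ=8b of 8 (78bpm 4/4) — PASS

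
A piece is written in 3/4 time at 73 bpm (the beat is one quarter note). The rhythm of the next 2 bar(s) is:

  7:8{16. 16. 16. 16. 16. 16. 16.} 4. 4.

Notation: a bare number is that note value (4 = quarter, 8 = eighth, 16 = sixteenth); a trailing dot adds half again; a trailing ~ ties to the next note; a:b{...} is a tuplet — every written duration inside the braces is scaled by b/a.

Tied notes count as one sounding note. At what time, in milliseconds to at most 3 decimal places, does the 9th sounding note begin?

note 9 onset = 9/2b = 3698.63ms

1. 0.0ms @ 0 + 352.25ms (3/7)
2. 352.25ms @ 3/7 + 352.25ms (3/7)
3. 704.501ms @ 6/7 + 352.25ms (3/7)
4. 1056.751ms @ 9/7 + 352.25ms (3/7)
5. 1409.002ms @ 12/7 + 352.25ms (3/7)
6. 1761.252ms @ 15/7 + 352.25ms (3/7)
7. 2113.503ms @ 18/7 + 352.25ms (3/7)
8. 2465.753ms @ 3 + 1232.877ms (3/2)
9. 3698.63ms @ 9/2 + 1232.877ms (3/2)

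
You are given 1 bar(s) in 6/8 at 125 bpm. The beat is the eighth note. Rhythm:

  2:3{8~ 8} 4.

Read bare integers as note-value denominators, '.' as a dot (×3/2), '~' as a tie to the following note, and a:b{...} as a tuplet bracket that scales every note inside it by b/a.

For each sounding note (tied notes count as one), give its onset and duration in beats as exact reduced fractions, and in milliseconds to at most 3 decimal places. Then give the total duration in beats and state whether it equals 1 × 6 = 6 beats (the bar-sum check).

1) 0.0ms=0b +1440.0ms=3b
2) 1440.0ms=3b +1440.0ms=3b
Σ=6b of 6 (125bpm 6/8) — PASS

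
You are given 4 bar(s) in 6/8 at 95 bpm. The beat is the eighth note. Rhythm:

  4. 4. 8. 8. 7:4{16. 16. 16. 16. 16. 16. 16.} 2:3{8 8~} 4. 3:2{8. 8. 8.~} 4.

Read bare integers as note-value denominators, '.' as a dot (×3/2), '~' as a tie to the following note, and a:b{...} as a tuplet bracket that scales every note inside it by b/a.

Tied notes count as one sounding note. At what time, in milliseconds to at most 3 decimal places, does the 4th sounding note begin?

1. 0.0ms @ 0 + 1894.737ms (3)
2. 1894.737ms @ 3 + 1894.737ms (3)
3. 3789.474ms @ 6 + 947.368ms (3/2)
4. 4736.842ms @ 15/2 + 947.368ms (3/2)
5. 5684.211ms @ 9 + 270.677ms (3/7)
6. 5954.887ms @ 66/7 + 270.677ms (3/7)
7. 6225.564ms @ 69/7 + 270.677ms (3/7)
8. 6496.241ms @ 72/7 + 270.677ms (3/7)
9. 6766.917ms @ 75/7 + 270.677ms (3/7)
10. 7037.594ms @ 78/7 + 270.677ms (3/7)
11. 7308.271ms @ 81/7 + 270.677ms (3/7)
12. 7578.947ms @ 12 + 947.368ms (3/2)
13. 8526.316ms @ 27/2 + 2842.105ms (9/2)
14. 11368.421ms @ 18 + 631.579ms (1)
15. 12000.0ms @ 19 + 631.579ms (1)
16. 12631.579ms @ 20 + 2526.316ms (4)

note 4 onset = 15/2b = 4736.842ms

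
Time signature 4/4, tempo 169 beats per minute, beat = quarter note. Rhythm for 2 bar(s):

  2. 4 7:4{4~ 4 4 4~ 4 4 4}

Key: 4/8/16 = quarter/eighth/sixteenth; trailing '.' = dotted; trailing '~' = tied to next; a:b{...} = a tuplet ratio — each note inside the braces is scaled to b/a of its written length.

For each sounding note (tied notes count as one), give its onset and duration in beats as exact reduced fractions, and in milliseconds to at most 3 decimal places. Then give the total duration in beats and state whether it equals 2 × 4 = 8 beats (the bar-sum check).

1) 0.0ms=0b +1065.089ms=3b
2) 1065.089ms=3b +355.03ms=1b
3) 1420.118ms=4b +405.748ms=8/7b
4) 1825.866ms=36/7b +202.874ms=4/7b
5) 2028.74ms=40/7b +405.748ms=8/7b
6) 2434.489ms=48/7b +202.874ms=4/7b
7) 2637.363ms=52/7b +202.874ms=4/7b
Σ=8b of 8 (169bpm 4/4) — PASS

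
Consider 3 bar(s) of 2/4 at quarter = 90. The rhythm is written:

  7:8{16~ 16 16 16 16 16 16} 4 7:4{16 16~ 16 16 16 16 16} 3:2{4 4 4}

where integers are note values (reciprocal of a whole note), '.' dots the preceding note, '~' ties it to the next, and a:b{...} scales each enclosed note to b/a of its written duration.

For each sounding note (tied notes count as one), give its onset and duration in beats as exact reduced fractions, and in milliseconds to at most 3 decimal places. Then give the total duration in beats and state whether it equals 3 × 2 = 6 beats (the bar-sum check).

1) 0.0ms=0b +380.952ms=4/7b
2) 380.952ms=4/7b +190.476ms=2/7b
3) 571.429ms=6/7b +190.476ms=2/7b
4) 761.905ms=8/7b +190.476ms=2/7b
5) 952.381ms=10/7b +190.476ms=2/7b
6) 1142.857ms=12/7b +190.476ms=2/7b
7) 1333.333ms=2b +666.667ms=1b
8) 2000.0ms=3b +95.238ms=1/7b
9) 2095.238ms=22/7b +190.476ms=2/7b
10) 2285.714ms=24/7b +95.238ms=1/7b
11) 2380.952ms=25/7b +95.238ms=1/7b
12) 2476.19ms=26/7b +95.238ms=1/7b
13) 2571.429ms=27/7b +95.238ms=1/7b
14) 2666.667ms=4b +444.444ms=2/3b
15) 3111.111ms=14/3b +444.444ms=2/3b
16) 3555.556ms=16/3b +444.444ms=2/3b
Σ=6b of 6 (90bpm 2/4) — PASS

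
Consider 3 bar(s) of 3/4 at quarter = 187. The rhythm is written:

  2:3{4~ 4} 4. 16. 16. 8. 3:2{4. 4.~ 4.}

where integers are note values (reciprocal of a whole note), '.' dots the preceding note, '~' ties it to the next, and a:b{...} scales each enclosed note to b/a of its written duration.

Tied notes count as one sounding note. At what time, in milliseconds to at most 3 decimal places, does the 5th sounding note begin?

1. 0.0ms @ 0 + 962.567ms (3)
2. 962.567ms @ 3 + 481.283ms (3/2)
3. 1443.85ms @ 9/2 + 120.321ms (3/8)
4. 1564.171ms @ 39/8 + 120.321ms (3/8)
5. 1684.492ms @ 21/4 + 240.642ms (3/4)
6. 1925.134ms @ 6 + 320.856ms (1)
7. 2245.989ms @ 7 + 641.711ms (2)

note 5 onset = 21/4b = 1684.492ms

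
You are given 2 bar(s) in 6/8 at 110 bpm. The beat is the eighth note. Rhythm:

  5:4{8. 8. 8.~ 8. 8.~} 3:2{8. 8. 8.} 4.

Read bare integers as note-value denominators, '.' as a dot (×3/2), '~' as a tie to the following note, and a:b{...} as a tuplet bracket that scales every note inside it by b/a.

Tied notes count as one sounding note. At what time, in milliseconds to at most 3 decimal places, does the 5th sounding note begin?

1. 0.0ms @ 0 + 654.545ms (6/5)
2. 654.545ms @ 6/5 + 654.545ms (6/5)
3. 1309.091ms @ 12/5 + 1309.091ms (12/5)
4. 2618.182ms @ 24/5 + 1200.0ms (11/5)
5. 3818.182ms @ 7 + 545.455ms (1)
6. 4363.636ms @ 8 + 545.455ms (1)
7. 4909.091ms @ 9 + 1636.364ms (3)

note 5 onset = 7b = 3818.182ms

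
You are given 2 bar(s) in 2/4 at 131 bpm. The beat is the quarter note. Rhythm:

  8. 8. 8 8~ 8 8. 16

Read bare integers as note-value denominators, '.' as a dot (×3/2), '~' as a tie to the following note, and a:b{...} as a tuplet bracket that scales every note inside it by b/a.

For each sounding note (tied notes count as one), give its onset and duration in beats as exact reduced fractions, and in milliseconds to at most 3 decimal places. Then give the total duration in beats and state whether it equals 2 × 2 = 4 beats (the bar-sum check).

1) 0.0ms=0b +343.511ms=3/4b
2) 343.511ms=3/4b +343.511ms=3/4b
3) 687.023ms=3/2b +229.008ms=1/2b
4) 916.031ms=2b +458.015ms=1b
5) 1374.046ms=3b +343.511ms=3/4b
6) 1717.557ms=15/4b +114.504ms=1/4b
Σ=4b of 4 (131bpm 2/4) — PASS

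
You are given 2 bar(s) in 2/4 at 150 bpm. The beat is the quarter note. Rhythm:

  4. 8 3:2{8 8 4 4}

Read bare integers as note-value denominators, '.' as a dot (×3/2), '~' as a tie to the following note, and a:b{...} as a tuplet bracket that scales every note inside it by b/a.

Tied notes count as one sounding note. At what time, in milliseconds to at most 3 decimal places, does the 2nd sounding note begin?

1. 0.0ms @ 0 + 600.0ms (3/2)
2. 600.0ms @ 3/2 + 200.0ms (1/2)
3. 800.0ms @ 2 + 133.333ms (1/3)
4. 933.333ms @ 7/3 + 133.333ms (1/3)
5. 1066.667ms @ 8/3 + 266.667ms (2/3)
6. 1333.333ms @ 10/3 + 266.667ms (2/3)

note 2 onset = 3/2b = 600.0ms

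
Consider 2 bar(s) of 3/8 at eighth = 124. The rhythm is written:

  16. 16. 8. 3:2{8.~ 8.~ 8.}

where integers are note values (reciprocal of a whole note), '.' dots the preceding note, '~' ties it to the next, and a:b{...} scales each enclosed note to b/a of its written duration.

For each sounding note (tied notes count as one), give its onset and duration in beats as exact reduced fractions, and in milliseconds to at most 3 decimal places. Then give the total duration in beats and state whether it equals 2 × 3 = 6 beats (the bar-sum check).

1) 0.0ms=0b +362.903ms=3/4b
2) 362.903ms=3/4b +362.903ms=3/4b
3) 725.806ms=3/2b +725.806ms=3/2b
4) 1451.613ms=3b +1451.613ms=3b
Σ=6b of 6 (124bpm 3/8) — PASS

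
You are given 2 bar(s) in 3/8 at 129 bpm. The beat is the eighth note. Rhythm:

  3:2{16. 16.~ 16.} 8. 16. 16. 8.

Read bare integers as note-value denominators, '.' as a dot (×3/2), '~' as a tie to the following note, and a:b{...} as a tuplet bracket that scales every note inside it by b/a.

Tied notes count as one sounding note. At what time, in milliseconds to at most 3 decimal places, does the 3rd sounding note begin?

note 3 onset = 3/2b = 697.674ms

1. 0.0ms @ 0 + 232.558ms (1/2)
2. 232.558ms @ 1/2 + 465.116ms (1)
3. 697.674ms @ 3/2 + 697.674ms (3/2)
4. 1395.349ms @ 3 + 348.837ms (3/4)
5. 1744.186ms @ 15/4 + 348.837ms (3/4)
6. 2093.023ms @ 9/2 + 697.674ms (3/2)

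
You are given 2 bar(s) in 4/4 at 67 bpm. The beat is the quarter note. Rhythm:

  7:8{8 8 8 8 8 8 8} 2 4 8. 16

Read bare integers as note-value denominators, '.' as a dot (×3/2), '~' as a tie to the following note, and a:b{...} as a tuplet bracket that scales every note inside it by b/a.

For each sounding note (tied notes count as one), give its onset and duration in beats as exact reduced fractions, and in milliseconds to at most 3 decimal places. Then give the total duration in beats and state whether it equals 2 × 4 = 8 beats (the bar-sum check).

1) 0.0ms=0b +511.727ms=4/7b
2) 511.727ms=4/7b +511.727ms=4/7b
3) 1023.454ms=8/7b +511.727ms=4/7b
4) 1535.181ms=12/7b +511.727ms=4/7b
5) 2046.908ms=16/7b +511.727ms=4/7b
6) 2558.635ms=20/7b +511.727ms=4/7b
7) 3070.362ms=24/7b +511.727ms=4/7b
8) 3582.09ms=4b +1791.045ms=2b
9) 5373.134ms=6b +895.522ms=1b
10) 6268.657ms=7b +671.642ms=3/4b
11) 6940.299ms=31/4b +223.881ms=1/4b
Σ=8b of 8 (67bpm 4/4) — PASS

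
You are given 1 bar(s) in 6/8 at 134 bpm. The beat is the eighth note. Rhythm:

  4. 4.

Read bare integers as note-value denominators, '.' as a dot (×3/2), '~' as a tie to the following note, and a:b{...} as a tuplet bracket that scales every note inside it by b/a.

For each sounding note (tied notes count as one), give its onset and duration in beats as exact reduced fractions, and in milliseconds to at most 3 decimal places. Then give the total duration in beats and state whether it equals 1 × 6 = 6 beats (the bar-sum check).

1) 0.0ms=0b +1343.284ms=3b
2) 1343.284ms=3b +1343.284ms=3b
Σ=6b of 6 (134bpm 6/8) — PASS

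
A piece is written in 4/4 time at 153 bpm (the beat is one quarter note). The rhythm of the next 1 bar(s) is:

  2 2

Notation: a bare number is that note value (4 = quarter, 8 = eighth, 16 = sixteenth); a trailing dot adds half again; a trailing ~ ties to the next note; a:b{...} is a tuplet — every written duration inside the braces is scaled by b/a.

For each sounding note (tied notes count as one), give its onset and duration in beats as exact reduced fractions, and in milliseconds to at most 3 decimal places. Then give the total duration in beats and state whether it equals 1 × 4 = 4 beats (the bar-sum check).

1) 0.0ms=0b +784.314ms=2b
2) 784.314ms=2b +784.314ms=2b
Σ=4b of 4 (153bpm 4/4) — PASS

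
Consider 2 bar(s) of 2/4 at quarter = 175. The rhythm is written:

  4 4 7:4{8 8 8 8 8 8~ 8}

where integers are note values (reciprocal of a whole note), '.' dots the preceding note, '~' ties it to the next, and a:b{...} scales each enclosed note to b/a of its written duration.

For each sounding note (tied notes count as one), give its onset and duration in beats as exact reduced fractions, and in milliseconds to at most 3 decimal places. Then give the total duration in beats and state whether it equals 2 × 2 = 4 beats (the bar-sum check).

1) 0.0ms=0b +342.857ms=1b
2) 342.857ms=1b +342.857ms=1b
3) 685.714ms=2b +97.959ms=2/7b
4) 783.673ms=16/7b +97.959ms=2/7b
5) 881.633ms=18/7b +97.959ms=2/7b
6) 979.592ms=20/7b +97.959ms=2/7b
7) 1077.551ms=22/7b +97.959ms=2/7b
8) 1175.51ms=24/7b +195.918ms=4/7b
Σ=4b of 4 (175bpm 2/4) — PASS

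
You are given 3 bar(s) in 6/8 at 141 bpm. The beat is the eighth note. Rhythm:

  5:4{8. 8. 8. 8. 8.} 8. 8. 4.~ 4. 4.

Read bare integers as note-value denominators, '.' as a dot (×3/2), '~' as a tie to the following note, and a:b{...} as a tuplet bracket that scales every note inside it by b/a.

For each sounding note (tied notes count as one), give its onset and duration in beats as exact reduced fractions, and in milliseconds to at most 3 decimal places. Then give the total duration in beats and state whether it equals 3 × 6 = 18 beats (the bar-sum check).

1) 0.0ms=0b +510.638ms=6/5b
2) 510.638ms=6/5b +510.638ms=6/5b
3) 1021.277ms=12/5b +510.638ms=6/5b
4) 1531.915ms=18/5b +510.638ms=6/5b
5) 2042.553ms=24/5b +510.638ms=6/5b
6) 2553.191ms=6b +638.298ms=3/2b
7) 3191.489ms=15/2b +638.298ms=3/2b
8) 3829.787ms=9b +2553.191ms=6b
9) 6382.979ms=15b +1276.596ms=3b
Σ=18b of 18 (141bpm 6/8) — PASS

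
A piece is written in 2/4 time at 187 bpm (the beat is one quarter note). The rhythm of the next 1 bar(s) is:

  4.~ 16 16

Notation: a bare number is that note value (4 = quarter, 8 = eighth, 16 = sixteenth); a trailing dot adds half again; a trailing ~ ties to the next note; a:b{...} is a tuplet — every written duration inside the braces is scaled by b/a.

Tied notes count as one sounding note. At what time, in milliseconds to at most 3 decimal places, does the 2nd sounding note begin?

1. 0.0ms @ 0 + 561.497ms (7/4)
2. 561.497ms @ 7/4 + 80.214ms (1/4)

note 2 onset = 7/4b = 561.497ms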